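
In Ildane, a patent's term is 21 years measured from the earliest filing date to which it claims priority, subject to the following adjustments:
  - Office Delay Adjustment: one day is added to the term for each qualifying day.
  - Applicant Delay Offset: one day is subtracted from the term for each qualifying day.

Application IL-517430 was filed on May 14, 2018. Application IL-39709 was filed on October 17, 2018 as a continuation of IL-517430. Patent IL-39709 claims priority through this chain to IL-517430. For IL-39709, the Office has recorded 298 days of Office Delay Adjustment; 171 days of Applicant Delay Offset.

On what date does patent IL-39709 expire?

September 18, 2039

Earliest priority filing: 14 May 2018.
Base term: 14 May 2018 + 21 years → 14 May 2039.
Office Delay Adjustment: +298 days → 7 March 2040.
Applicant Delay Offset: −171 days → 18 September 2039.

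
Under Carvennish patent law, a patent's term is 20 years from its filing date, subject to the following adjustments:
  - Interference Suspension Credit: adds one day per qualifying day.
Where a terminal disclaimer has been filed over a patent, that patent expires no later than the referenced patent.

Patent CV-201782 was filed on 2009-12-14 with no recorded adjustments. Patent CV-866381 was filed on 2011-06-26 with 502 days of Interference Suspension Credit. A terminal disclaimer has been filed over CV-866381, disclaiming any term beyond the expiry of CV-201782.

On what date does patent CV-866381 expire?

2029-12-14

Natural term of CV-866381:
  Base: filing + 20 years → 26 June 2031.
  Interference Suspension Credit: +502 days → 9 November 2032.
Expiry of referenced patent CV-201782:
  Base: filing + 20 years → 14 December 2029.
Terminal disclaimer: CV-866381 expires on the earlier of 9 November 2032 and 14 December 2029.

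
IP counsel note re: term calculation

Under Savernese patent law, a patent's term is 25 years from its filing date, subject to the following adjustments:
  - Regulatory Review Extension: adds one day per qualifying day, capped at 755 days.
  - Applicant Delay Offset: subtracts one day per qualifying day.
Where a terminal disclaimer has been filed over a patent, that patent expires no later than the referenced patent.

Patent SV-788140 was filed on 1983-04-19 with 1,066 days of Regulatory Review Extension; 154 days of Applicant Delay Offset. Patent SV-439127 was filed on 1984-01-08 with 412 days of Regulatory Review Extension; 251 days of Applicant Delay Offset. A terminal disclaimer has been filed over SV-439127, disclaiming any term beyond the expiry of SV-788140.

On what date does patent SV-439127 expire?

June 18, 2009

Natural term of SV-439127:
  Base: filing + 25 years → 8 January 2009.
  Regulatory Review Extension: 412 days (within the 755-day cap) → +412 days → 24 February 2010.
  Applicant Delay Offset: −251 days → 18 June 2009.
Expiry of referenced patent SV-788140:
  Base: filing + 25 years → 19 April 2008.
  Regulatory Review Extension: 1066 days claimed exceeds the 755-day cap, so +755 days → 14 May 2010.
  Applicant Delay Offset: −154 days → 11 December 2009.
Terminal disclaimer: SV-439127 expires on the earlier of 18 June 2009 and 11 December 2009.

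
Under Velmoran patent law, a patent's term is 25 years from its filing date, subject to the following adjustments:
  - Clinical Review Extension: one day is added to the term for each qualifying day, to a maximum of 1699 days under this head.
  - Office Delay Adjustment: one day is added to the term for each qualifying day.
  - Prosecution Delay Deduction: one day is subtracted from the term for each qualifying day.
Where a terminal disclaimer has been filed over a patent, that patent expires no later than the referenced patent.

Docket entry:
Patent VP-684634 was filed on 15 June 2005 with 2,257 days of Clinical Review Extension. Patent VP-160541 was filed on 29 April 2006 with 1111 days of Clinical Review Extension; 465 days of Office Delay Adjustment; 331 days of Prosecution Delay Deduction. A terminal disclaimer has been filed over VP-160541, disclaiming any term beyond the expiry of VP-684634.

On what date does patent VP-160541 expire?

Natural term of VP-160541:
  Base: filing + 25 years → 29 April 2031.
  Clinical Review Extension: 1111 days (within the 1699-day cap) → +1111 days → 14 May 2034.
  Office Delay Adjustment: +465 days → 22 August 2035.
  Prosecution Delay Deduction: −331 days → 25 September 2034.
Expiry of referenced patent VP-684634:
  Base: filing + 25 years → 15 June 2030.
  Clinical Review Extension: 2257 days claimed exceeds the 1699-day cap, so +1699 days → 8 February 2035.
Terminal disclaimer: VP-160541 expires on the earlier of 25 September 2034 and 8 February 2035.

September 25, 2034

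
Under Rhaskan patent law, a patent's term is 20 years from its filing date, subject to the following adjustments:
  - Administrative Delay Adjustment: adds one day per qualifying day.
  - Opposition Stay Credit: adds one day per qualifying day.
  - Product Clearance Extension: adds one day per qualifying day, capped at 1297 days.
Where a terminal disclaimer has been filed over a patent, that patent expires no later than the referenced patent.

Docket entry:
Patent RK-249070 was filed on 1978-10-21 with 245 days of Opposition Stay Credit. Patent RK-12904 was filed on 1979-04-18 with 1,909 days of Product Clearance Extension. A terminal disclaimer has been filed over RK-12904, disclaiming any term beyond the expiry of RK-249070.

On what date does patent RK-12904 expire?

Natural term of RK-12904:
  Base: filing + 20 years → 18 April 1999.
  Product Clearance Extension: 1909 days claimed exceeds the 1297-day cap, so +1297 days → 5 November 2002.
Expiry of referenced patent RK-249070:
  Base: filing + 20 years → 21 October 1998.
  Opposition Stay Credit: +245 days → 23 June 1999.
Terminal disclaimer: RK-12904 expires on the earlier of 5 November 2002 and 23 June 1999.

1999-06-23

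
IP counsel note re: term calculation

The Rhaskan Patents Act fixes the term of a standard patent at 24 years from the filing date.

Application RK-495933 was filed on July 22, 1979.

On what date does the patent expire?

July 22, 2003

Filing date + 24 years → 22 July 2003.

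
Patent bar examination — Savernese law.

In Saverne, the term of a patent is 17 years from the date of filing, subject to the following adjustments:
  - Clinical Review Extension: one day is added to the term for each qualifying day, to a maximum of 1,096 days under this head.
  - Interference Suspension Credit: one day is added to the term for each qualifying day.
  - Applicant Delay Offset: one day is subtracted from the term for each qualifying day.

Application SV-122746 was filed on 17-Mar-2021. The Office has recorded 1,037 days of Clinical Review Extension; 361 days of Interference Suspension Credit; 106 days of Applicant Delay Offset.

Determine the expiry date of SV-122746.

Base term: filing date + 17 years → 17 March 2038.
Clinical Review Extension: 1037 days (within the 1096-day cap) → +1037 days → 17 January 2041.
Interference Suspension Credit: +361 days → 13 January 2042.
Applicant Delay Offset: −106 days → 29 September 2041.

September 29, 2041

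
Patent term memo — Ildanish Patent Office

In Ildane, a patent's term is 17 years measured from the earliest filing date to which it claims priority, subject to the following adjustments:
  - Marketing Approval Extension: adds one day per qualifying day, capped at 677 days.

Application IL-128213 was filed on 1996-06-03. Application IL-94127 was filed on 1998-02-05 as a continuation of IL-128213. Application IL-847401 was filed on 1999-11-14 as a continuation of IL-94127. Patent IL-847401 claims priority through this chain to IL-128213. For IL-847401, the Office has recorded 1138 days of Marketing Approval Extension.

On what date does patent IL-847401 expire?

Earliest priority filing: 3 June 1996.
Base term: 3 June 1996 + 17 years → 3 June 2013.
Marketing Approval Extension: 1138 days claimed exceeds the 677-day cap, so +677 days → 11 April 2015.

April 11, 2015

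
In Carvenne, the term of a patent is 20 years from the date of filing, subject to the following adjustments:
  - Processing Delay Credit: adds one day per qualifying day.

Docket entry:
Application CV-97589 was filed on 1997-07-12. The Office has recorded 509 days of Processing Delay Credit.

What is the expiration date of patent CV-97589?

December 3, 2018

Base term: filing date + 20 years → 12 July 2017.
Processing Delay Credit: +509 days → 3 December 2018.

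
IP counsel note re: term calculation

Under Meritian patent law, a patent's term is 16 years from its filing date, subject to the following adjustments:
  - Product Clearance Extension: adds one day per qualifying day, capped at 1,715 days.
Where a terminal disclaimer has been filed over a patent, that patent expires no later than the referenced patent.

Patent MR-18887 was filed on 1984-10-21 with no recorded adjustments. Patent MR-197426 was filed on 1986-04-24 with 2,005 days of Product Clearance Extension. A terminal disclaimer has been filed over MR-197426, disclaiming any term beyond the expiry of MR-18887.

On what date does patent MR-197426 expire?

October 21, 2000

Natural term of MR-197426:
  Base: filing + 16 years → 24 April 2002.
  Product Clearance Extension: 2005 days claimed exceeds the 1715-day cap, so +1715 days → 3 January 2007.
Expiry of referenced patent MR-18887:
  Base: filing + 16 years → 21 October 2000.
Terminal disclaimer: MR-197426 expires on the earlier of 3 January 2007 and 21 October 2000.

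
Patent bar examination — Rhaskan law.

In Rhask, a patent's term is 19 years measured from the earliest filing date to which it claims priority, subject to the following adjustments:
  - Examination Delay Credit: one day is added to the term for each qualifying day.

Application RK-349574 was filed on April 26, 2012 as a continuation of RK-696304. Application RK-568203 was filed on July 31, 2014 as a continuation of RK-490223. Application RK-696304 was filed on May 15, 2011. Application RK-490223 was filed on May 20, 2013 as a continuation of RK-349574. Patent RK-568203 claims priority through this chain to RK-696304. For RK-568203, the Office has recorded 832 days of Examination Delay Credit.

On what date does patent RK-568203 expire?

Earliest priority filing: 15 May 2011.
Base term: 15 May 2011 + 19 years → 15 May 2030.
Examination Delay Credit: +832 days → 24 August 2032.

2032-08-24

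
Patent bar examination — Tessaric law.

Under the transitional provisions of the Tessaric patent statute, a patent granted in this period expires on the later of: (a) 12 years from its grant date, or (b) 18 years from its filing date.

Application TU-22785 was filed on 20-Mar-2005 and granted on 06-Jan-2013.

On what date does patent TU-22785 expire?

(a) grant + 12 years → 6 January 2025.
(b) filing + 18 years → 20 March 2023.
Later of the two: 6 January 2025.

2025-01-06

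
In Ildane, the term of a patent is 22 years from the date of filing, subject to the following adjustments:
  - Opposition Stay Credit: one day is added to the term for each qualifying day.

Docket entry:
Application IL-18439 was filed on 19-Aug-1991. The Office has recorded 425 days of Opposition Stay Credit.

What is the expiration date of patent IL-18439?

October 18, 2014

Base term: filing date + 22 years → 19 August 2013.
Opposition Stay Credit: +425 days → 18 October 2014.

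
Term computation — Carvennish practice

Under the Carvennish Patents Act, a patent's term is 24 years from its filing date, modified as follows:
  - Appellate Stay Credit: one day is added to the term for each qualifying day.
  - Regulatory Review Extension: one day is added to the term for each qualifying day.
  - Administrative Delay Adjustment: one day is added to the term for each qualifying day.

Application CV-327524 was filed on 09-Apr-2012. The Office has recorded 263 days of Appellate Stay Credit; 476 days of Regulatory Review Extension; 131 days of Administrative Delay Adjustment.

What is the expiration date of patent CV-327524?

Base term: filing date + 24 years → 9 April 2036.
Appellate Stay Credit: +263 days → 28 December 2036.
Regulatory Review Extension: +476 days → 18 April 2038.
Administrative Delay Adjustment: +131 days → 27 August 2038.

2038-08-27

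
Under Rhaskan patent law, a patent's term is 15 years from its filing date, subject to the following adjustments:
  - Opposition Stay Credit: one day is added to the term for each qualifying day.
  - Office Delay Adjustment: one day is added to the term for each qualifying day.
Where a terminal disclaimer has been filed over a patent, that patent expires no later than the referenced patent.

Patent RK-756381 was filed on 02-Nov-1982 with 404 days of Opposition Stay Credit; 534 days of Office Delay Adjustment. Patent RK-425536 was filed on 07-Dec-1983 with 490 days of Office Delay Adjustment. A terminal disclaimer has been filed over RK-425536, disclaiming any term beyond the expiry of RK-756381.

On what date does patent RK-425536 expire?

April 10, 2000

Natural term of RK-425536:
  Base: filing + 15 years → 7 December 1998.
  Office Delay Adjustment: +490 days → 10 April 2000.
Expiry of referenced patent RK-756381:
  Base: filing + 15 years → 2 November 1997.
  Opposition Stay Credit: +404 days → 11 December 1998.
  Office Delay Adjustment: +534 days → 28 May 2000.
Terminal disclaimer: RK-425536 expires on the earlier of 10 April 2000 and 28 May 2000.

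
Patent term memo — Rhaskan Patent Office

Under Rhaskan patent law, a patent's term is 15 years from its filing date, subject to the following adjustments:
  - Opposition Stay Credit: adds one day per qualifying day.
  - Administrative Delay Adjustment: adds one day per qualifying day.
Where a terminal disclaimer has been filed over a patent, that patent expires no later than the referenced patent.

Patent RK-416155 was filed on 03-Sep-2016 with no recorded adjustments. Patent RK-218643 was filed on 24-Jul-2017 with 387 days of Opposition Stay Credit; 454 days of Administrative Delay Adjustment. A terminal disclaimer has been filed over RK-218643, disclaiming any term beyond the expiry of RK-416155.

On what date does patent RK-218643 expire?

Natural term of RK-218643:
  Base: filing + 15 years → 24 July 2032.
  Opposition Stay Credit: +387 days → 15 August 2033.
  Administrative Delay Adjustment: +454 days → 12 November 2034.
Expiry of referenced patent RK-416155:
  Base: filing + 15 years → 3 September 2031.
Terminal disclaimer: RK-218643 expires on the earlier of 12 November 2034 and 3 September 2031.

2031-09-03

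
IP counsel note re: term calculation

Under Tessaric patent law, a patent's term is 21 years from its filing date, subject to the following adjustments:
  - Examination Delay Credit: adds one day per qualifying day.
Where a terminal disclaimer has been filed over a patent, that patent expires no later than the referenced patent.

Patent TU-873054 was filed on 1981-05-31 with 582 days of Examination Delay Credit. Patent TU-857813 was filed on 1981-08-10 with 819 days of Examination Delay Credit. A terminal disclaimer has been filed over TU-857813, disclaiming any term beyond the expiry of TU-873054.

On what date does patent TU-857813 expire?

Natural term of TU-857813:
  Base: filing + 21 years → 10 August 2002.
  Examination Delay Credit: +819 days → 6 November 2004.
Expiry of referenced patent TU-873054:
  Base: filing + 21 years → 31 May 2002.
  Examination Delay Credit: +582 days → 3 January 2004.
Terminal disclaimer: TU-857813 expires on the earlier of 6 November 2004 and 3 January 2004.

2004-01-03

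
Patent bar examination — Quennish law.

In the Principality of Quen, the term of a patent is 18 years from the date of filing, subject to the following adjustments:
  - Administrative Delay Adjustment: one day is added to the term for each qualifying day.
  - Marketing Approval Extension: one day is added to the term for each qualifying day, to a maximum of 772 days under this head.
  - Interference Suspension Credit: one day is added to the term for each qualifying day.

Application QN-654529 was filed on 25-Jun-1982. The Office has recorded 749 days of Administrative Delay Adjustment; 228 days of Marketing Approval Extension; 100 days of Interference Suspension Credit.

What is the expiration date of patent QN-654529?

June 7, 2003

Base term: filing date + 18 years → 25 June 2000.
Administrative Delay Adjustment: +749 days → 14 July 2002.
Marketing Approval Extension: 228 days (within the 772-day cap) → +228 days → 27 February 2003.
Interference Suspension Credit: +100 days → 7 June 2003.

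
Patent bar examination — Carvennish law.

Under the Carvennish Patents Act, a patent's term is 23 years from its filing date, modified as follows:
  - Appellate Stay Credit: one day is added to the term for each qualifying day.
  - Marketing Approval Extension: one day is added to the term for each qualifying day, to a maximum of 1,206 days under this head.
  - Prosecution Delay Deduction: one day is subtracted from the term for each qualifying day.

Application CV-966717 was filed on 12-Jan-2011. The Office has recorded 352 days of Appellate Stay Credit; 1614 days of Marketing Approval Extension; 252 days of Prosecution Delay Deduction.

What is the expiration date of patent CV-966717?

Base term: filing date + 23 years → 12 January 2034.
Appellate Stay Credit: +352 days → 30 December 2034.
Marketing Approval Extension: 1614 days claimed exceeds the 1206-day cap, so +1206 days → 19 April 2038.
Prosecution Delay Deduction: −252 days → 10 August 2037.

2037-08-10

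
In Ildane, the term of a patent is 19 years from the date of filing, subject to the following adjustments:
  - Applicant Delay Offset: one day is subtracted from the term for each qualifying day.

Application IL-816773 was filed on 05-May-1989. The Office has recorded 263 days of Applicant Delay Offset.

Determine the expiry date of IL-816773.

Base term: filing date + 19 years → 5 May 2008.
Applicant Delay Offset: −263 days → 16 August 2007.

2007-08-16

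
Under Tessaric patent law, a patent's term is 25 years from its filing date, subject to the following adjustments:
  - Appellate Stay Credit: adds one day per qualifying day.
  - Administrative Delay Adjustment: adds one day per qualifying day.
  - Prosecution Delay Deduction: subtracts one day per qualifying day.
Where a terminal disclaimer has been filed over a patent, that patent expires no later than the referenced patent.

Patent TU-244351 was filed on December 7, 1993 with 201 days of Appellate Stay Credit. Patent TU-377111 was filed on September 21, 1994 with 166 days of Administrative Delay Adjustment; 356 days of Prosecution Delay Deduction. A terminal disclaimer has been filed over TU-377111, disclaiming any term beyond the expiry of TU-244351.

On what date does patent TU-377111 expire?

Natural term of TU-377111:
  Base: filing + 25 years → 21 September 2019.
  Administrative Delay Adjustment: +166 days → 5 March 2020.
  Prosecution Delay Deduction: −356 days → 15 March 2019.
Expiry of referenced patent TU-244351:
  Base: filing + 25 years → 7 December 2018.
  Appellate Stay Credit: +201 days → 26 June 2019.
Terminal disclaimer: TU-377111 expires on the earlier of 15 March 2019 and 26 June 2019.

2019-03-15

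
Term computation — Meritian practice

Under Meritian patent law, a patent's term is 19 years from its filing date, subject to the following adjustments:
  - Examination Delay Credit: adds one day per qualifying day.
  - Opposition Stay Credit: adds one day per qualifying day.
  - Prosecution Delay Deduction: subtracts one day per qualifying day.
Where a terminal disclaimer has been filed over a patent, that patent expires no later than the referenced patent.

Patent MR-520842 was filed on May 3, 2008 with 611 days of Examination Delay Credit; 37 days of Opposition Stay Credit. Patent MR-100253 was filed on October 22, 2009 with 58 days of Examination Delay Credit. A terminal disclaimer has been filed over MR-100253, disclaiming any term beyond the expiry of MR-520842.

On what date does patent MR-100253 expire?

December 19, 2028

Natural term of MR-100253:
  Base: filing + 19 years → 22 October 2028.
  Examination Delay Credit: +58 days → 19 December 2028.
Expiry of referenced patent MR-520842:
  Base: filing + 19 years → 3 May 2027.
  Examination Delay Credit: +611 days → 3 January 2029.
  Opposition Stay Credit: +37 days → 9 February 2029.
Terminal disclaimer: MR-100253 expires on the earlier of 19 December 2028 and 9 February 2029.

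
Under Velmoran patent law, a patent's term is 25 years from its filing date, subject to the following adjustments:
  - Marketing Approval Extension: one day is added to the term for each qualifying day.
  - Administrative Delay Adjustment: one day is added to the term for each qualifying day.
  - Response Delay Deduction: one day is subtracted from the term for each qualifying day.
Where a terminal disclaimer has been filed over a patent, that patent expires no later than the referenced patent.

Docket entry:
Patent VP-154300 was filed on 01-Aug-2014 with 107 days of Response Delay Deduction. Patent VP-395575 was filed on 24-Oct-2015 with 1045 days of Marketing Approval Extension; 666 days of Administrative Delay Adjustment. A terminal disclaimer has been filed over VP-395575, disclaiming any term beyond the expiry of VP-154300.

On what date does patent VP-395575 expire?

Natural term of VP-395575:
  Base: filing + 25 years → 24 October 2040.
  Marketing Approval Extension: +1045 days → 4 September 2043.
  Administrative Delay Adjustment: +666 days → 1 July 2045.
Expiry of referenced patent VP-154300:
  Base: filing + 25 years → 1 August 2039.
  Response Delay Deduction: −107 days → 16 April 2039.
Terminal disclaimer: VP-395575 expires on the earlier of 1 July 2045 and 16 April 2039.

2039-04-16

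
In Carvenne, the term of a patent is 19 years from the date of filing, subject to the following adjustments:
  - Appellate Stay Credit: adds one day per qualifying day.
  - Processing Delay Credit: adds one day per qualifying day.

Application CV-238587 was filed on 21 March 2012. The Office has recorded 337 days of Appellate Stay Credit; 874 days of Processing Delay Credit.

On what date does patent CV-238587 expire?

2034-07-14

Base term: filing date + 19 years → 21 March 2031.
Appellate Stay Credit: +337 days → 21 February 2032.
Processing Delay Credit: +874 days → 14 July 2034.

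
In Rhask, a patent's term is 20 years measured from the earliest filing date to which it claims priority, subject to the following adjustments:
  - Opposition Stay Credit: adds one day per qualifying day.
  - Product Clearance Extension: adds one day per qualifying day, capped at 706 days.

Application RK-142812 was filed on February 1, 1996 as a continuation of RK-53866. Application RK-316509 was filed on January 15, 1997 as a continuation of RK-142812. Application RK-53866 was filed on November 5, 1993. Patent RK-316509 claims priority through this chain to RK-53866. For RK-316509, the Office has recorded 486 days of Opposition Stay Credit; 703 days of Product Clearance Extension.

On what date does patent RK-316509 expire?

Earliest priority filing: 5 November 1993.
Base term: 5 November 1993 + 20 years → 5 November 2013.
Opposition Stay Credit: +486 days → 6 March 2015.
Product Clearance Extension: 703 days (within the 706-day cap) → +703 days → 6 February 2017.

2017-02-06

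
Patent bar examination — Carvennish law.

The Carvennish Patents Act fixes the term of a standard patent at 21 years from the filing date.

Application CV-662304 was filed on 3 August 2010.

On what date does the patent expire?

Filing date + 21 years → 3 August 2031.

August 3, 2031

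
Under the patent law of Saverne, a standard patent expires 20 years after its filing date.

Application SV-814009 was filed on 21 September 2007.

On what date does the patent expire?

Filing date + 20 years → 21 September 2027.

2027-09-21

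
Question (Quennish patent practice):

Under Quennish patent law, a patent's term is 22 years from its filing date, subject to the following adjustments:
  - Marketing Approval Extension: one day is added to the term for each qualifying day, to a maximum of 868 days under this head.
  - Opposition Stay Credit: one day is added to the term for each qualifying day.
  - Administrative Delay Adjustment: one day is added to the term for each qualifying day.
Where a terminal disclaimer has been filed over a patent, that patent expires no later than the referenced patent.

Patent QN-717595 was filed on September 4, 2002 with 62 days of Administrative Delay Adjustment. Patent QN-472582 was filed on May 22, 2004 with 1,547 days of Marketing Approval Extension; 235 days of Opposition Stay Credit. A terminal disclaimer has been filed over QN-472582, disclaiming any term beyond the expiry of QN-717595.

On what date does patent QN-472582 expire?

November 5, 2024

Natural term of QN-472582:
  Base: filing + 22 years → 22 May 2026.
  Marketing Approval Extension: 1547 days claimed exceeds the 868-day cap, so +868 days → 6 October 2028.
  Opposition Stay Credit: +235 days → 29 May 2029.
Expiry of referenced patent QN-717595:
  Base: filing + 22 years → 4 September 2024.
  Administrative Delay Adjustment: +62 days → 5 November 2024.
Terminal disclaimer: QN-472582 expires on the earlier of 29 May 2029 and 5 November 2024.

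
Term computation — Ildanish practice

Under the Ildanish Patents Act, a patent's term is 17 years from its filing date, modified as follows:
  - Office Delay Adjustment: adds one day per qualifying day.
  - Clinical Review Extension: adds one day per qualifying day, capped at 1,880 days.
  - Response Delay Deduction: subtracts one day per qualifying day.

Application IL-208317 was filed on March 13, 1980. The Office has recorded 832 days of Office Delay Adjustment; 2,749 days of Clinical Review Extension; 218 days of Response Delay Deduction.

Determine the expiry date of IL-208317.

Base term: filing date + 17 years → 13 March 1997.
Office Delay Adjustment: +832 days → 23 June 1999.
Clinical Review Extension: 2749 days claimed exceeds the 1880-day cap, so +1880 days → 15 August 2004.
Response Delay Deduction: −218 days → 10 January 2004.

2004-01-10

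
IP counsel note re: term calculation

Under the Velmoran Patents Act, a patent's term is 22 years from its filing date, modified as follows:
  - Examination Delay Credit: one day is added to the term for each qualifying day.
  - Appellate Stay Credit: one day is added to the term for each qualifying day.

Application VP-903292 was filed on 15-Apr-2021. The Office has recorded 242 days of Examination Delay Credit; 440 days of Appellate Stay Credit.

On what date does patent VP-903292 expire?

February 25, 2045

Base term: filing date + 22 years → 15 April 2043.
Examination Delay Credit: +242 days → 13 December 2043.
Appellate Stay Credit: +440 days → 25 February 2045.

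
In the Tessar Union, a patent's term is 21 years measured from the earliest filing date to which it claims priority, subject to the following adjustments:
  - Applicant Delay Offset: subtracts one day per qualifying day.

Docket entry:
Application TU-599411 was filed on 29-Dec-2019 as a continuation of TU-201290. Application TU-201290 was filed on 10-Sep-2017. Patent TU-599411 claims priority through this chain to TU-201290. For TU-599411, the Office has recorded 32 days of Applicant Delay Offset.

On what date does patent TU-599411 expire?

August 9, 2038

Earliest priority filing: 10 September 2017.
Base term: 10 September 2017 + 21 years → 10 September 2038.
Applicant Delay Offset: −32 days → 9 August 2038.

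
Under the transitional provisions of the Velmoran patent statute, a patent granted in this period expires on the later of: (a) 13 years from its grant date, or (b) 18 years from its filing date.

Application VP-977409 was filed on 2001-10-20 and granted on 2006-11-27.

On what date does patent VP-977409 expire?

November 27, 2019

(a) grant + 13 years → 27 November 2019.
(b) filing + 18 years → 20 October 2019.
Later of the two: 27 November 2019.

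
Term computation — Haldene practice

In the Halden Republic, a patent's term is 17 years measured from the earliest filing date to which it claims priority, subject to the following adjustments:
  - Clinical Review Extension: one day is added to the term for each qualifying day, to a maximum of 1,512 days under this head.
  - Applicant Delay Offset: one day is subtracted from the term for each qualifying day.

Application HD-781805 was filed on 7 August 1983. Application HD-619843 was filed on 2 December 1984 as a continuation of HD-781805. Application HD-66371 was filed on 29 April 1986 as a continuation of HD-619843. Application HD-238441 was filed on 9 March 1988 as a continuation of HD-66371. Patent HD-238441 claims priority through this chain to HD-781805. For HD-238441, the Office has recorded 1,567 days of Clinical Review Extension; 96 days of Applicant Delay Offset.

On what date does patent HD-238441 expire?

Earliest priority filing: 7 August 1983.
Base term: 7 August 1983 + 17 years → 7 August 2000.
Clinical Review Extension: 1567 days claimed exceeds the 1512-day cap, so +1512 days → 27 September 2004.
Applicant Delay Offset: −96 days → 23 June 2004.

June 23, 2004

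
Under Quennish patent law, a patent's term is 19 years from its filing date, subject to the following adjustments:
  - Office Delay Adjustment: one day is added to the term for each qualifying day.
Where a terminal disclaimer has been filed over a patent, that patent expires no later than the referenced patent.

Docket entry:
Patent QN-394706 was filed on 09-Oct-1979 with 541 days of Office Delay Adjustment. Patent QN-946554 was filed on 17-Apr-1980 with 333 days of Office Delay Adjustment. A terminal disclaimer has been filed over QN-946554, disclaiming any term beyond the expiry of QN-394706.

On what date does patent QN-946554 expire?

Natural term of QN-946554:
  Base: filing + 19 years → 17 April 1999.
  Office Delay Adjustment: +333 days → 15 March 2000.
Expiry of referenced patent QN-394706:
  Base: filing + 19 years → 9 October 1998.
  Office Delay Adjustment: +541 days → 2 April 2000.
Terminal disclaimer: QN-946554 expires on the earlier of 15 March 2000 and 2 April 2000.

2000-03-15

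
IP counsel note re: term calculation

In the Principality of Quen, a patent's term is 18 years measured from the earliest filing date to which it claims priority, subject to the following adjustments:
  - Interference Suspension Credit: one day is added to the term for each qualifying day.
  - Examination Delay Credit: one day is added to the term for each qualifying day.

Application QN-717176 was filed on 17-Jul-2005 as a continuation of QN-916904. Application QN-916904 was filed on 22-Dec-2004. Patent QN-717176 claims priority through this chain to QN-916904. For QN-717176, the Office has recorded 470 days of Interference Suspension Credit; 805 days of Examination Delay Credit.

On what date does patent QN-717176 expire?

Earliest priority filing: 22 December 2004.
Base term: 22 December 2004 + 18 years → 22 December 2022.
Interference Suspension Credit: +470 days → 5 April 2024.
Examination Delay Credit: +805 days → 19 June 2026.

2026-06-19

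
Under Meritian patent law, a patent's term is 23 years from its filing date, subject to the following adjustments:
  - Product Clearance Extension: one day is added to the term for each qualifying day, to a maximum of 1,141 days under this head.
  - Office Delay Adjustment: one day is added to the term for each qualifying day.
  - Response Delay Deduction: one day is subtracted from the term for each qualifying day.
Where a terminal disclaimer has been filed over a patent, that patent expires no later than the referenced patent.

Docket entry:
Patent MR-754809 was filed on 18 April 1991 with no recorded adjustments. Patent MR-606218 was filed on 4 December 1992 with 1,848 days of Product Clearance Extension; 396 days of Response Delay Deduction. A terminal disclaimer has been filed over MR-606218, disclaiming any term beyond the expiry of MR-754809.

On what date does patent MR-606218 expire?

2014-04-18

Natural term of MR-606218:
  Base: filing + 23 years → 4 December 2015.
  Product Clearance Extension: 1848 days claimed exceeds the 1141-day cap, so +1141 days → 18 January 2019.
  Response Delay Deduction: −396 days → 18 December 2017.
Expiry of referenced patent MR-754809:
  Base: filing + 23 years → 18 April 2014.
Terminal disclaimer: MR-606218 expires on the earlier of 18 December 2017 and 18 April 2014.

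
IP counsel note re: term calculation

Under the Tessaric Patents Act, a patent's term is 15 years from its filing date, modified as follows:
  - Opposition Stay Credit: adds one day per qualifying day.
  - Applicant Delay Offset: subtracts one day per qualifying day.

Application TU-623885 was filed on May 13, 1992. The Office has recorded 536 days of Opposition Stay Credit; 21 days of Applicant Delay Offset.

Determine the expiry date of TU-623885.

2008-10-09

Base term: filing date + 15 years → 13 May 2007.
Opposition Stay Credit: +536 days → 30 October 2008.
Applicant Delay Offset: −21 days → 9 October 2008.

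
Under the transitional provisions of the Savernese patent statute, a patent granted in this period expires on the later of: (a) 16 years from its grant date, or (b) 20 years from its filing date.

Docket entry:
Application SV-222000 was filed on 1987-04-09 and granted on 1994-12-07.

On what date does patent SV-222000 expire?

2010-12-07

(a) grant + 16 years → 7 December 2010.
(b) filing + 20 years → 9 April 2007.
Later of the two: 7 December 2010.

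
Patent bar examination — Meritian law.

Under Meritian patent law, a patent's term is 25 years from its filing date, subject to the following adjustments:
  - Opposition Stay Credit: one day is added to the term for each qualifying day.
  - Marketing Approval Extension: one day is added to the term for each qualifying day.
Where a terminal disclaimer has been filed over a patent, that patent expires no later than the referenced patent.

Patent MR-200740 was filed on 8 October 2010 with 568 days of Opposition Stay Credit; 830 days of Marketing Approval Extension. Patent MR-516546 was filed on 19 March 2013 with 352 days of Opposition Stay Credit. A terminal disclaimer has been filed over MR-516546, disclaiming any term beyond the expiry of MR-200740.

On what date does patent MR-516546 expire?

Natural term of MR-516546:
  Base: filing + 25 years → 19 March 2038.
  Opposition Stay Credit: +352 days → 6 March 2039.
Expiry of referenced patent MR-200740:
  Base: filing + 25 years → 8 October 2035.
  Opposition Stay Credit: +568 days → 28 April 2037.
  Marketing Approval Extension: +830 days → 6 August 2039.
Terminal disclaimer: MR-516546 expires on the earlier of 6 March 2039 and 6 August 2039.

2039-03-06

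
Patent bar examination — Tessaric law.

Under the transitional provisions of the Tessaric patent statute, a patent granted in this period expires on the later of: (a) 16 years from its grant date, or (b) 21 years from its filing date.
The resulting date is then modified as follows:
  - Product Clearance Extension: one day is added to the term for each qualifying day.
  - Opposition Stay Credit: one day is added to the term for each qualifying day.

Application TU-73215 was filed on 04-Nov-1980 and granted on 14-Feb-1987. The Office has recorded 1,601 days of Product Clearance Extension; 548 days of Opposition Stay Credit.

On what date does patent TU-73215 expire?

2009-01-02

(a) grant + 16 years → 14 February 2003.
(b) filing + 21 years → 4 November 2001.
Later of the two: 14 February 2003.
Product Clearance Extension: +1601 days → 4 July 2007.
Opposition Stay Credit: +548 days → 2 January 2009.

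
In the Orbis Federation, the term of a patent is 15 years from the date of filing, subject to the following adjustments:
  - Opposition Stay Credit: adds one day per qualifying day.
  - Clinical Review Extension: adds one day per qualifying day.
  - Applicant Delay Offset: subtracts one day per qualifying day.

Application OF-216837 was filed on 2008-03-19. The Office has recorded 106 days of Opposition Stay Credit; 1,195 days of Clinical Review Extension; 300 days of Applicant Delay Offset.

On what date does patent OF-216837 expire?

December 14, 2025

Base term: filing date + 15 years → 19 March 2023.
Opposition Stay Credit: +106 days → 3 July 2023.
Clinical Review Extension: +1195 days → 10 October 2026.
Applicant Delay Offset: −300 days → 14 December 2025.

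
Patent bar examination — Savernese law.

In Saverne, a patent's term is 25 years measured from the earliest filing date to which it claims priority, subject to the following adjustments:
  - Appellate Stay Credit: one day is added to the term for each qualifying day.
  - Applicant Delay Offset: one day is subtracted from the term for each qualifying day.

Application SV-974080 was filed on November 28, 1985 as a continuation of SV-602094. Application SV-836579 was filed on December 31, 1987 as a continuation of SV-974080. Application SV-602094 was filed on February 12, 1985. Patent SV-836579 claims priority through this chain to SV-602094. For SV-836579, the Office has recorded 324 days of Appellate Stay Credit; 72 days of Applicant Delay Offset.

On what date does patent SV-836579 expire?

Earliest priority filing: 12 February 1985.
Base term: 12 February 1985 + 25 years → 12 February 2010.
Appellate Stay Credit: +324 days → 2 January 2011.
Applicant Delay Offset: −72 days → 22 October 2010.

2010-10-22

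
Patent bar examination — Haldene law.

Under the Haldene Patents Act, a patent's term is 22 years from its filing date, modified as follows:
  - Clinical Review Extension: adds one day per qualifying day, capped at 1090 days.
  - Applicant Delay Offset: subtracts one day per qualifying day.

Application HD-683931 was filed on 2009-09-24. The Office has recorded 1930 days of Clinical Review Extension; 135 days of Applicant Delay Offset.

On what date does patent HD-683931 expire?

2034-05-06

Base term: filing date + 22 years → 24 September 2031.
Clinical Review Extension: 1930 days claimed exceeds the 1090-day cap, so +1090 days → 18 September 2034.
Applicant Delay Offset: −135 days → 6 May 2034.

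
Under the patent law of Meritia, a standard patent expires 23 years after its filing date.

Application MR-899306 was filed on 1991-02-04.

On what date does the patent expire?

February 4, 2014

Filing date + 23 years → 4 February 2014.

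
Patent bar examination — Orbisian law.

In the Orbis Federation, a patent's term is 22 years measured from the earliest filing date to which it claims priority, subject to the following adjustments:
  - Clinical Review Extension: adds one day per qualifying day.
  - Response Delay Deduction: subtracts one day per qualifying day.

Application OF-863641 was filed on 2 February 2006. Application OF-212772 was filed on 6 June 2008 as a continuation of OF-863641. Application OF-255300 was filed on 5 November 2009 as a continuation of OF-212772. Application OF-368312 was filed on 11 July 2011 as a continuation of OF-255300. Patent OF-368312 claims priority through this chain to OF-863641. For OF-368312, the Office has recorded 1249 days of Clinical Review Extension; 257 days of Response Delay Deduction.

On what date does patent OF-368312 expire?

Earliest priority filing: 2 February 2006.
Base term: 2 February 2006 + 22 years → 2 February 2028.
Clinical Review Extension: +1249 days → 5 July 2031.
Response Delay Deduction: −257 days → 21 October 2030.

October 21, 2030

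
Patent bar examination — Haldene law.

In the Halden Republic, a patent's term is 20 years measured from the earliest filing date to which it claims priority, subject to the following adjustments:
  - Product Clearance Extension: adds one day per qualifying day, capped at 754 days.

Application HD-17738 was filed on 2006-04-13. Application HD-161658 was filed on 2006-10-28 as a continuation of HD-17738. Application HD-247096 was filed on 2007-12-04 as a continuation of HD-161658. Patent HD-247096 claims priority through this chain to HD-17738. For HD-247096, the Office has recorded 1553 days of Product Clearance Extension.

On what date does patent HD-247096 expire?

Earliest priority filing: 13 April 2006.
Base term: 13 April 2006 + 20 years → 13 April 2026.
Product Clearance Extension: 1553 days claimed exceeds the 754-day cap, so +754 days → 6 May 2028.

2028-05-06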